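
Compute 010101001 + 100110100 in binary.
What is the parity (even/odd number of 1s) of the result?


010101001 = 169
100110100 = 308
Sum = 477 = 111011101
1s count = 7

odd parity (7 ones in 111011101)


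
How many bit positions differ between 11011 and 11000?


XOR: 00011
Count of 1s: 2

2


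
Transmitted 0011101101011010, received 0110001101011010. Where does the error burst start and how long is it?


XOR: 0101100000000000

Burst at position 1, length 4


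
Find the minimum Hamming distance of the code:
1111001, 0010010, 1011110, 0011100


Comparing all pairs, minimum distance: 2
Can detect 1 errors, correct 0 errors

2


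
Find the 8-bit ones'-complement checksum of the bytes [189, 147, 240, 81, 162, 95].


Sum = 914 mod 256 = 146
Complement = 109

109


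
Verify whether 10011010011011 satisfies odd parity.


Number of 1s: 8

No, parity error (8 ones)


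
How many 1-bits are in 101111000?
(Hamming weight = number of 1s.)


Counting 1s in 101111000

5


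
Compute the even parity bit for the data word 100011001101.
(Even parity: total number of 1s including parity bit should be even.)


Number of 1s in data: 6
Parity bit: 0

0


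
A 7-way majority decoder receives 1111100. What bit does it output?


Ones: 5 out of 7
Threshold: 4

1 (5/7 voted 1)


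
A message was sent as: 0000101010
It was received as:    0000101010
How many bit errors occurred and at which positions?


XOR: 0000000000

0 errors (received matches sent)


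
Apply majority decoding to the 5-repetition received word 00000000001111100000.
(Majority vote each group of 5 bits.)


Groups: 00000, 00000, 11111, 00000
Majority votes: 0010

0010


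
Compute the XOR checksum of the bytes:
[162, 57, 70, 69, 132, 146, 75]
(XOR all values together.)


XOR chain: 162 ^ 57 ^ 70 ^ 69 ^ 132 ^ 146 ^ 75 = 197

197


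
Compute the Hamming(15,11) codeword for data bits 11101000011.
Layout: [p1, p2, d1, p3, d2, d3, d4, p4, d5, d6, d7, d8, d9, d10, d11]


Parity bits: p1=0, p2=0, p3=0, p4=1

001011011000011


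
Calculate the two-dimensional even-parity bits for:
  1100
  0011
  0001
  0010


Row parities: 0011
Column parities: 1100

Row P: 0011, Col P: 1100, Corner: 0


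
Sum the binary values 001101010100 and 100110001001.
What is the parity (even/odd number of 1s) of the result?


001101010100 = 852
100110001001 = 2441
Sum = 3293 = 110011011101
1s count = 8

even parity (8 ones in 110011011101)


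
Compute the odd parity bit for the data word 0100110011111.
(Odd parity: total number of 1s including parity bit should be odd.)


Number of 1s in data: 8
Parity bit: 1

1


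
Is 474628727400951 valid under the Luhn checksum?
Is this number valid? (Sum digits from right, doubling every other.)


Luhn sum = 62
62 mod 10 = 2

Invalid (Luhn sum mod 10 = 2)


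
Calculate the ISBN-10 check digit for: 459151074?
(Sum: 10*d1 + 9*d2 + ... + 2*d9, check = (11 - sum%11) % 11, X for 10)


Weighted sum: 228
228 mod 11 = 8

Check digit: 3


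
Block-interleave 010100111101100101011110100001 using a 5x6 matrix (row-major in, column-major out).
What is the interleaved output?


Matrix:
  010100
  111101
  100101
  011110
  100001
Read columns: 011011101001010111100001001101

011011101001010111100001001101


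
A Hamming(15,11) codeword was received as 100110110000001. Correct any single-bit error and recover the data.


Syndrome = 0: no error detected

Data: 01010000001 (no errors)


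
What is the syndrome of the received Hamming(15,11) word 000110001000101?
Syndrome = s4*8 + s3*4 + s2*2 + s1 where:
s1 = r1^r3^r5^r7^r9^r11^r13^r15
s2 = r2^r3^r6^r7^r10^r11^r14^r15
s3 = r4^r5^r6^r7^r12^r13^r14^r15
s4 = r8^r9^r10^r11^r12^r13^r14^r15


s1=0, s2=1, s3=0, s4=1

Syndrome = 10 (error at position 10)


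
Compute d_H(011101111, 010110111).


XOR: 001011000
Count of 1s: 3

3


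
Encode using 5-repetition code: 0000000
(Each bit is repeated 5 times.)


Each bit -> 5 copies

00000000000000000000000000000000000


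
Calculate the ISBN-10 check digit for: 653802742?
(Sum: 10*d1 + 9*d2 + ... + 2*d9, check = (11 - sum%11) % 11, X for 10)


Weighted sum: 239
239 mod 11 = 8

Check digit: 3


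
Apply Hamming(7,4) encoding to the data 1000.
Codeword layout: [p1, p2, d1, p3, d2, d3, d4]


Parity bits: p1=1, p2=1, p3=0

1110000


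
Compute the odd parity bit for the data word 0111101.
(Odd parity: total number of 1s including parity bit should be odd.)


Number of 1s in data: 5
Parity bit: 0

0


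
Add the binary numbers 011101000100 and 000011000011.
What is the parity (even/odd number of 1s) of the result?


011101000100 = 1860
000011000011 = 195
Sum = 2055 = 100000000111
1s count = 4

even parity (4 ones in 100000000111)


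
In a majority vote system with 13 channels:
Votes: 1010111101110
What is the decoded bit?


Ones: 9 out of 13
Threshold: 7

1 (9/13 voted 1)


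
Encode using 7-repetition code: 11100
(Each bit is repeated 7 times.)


Each bit -> 7 copies

11111111111111111111100000000000000


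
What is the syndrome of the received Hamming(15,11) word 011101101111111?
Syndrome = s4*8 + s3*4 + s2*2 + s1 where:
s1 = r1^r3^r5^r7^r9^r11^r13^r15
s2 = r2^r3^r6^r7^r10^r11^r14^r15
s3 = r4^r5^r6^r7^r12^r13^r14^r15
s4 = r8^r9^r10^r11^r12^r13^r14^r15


s1=0, s2=0, s3=1, s4=1

Syndrome = 12 (error at position 12)


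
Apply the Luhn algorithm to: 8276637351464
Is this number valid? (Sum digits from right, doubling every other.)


Luhn sum = 65
65 mod 10 = 5

Invalid (Luhn sum mod 10 = 5)


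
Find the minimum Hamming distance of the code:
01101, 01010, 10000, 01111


Comparing all pairs, minimum distance: 1
Can detect 0 errors, correct 0 errors

1


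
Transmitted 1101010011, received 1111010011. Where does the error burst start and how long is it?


XOR: 0010000000

Burst at position 2, length 1


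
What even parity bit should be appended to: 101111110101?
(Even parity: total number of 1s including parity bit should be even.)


Number of 1s in data: 9
Parity bit: 1

1


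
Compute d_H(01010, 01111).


XOR: 00101
Count of 1s: 2

2


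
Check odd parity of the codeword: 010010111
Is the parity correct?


Number of 1s: 5

Yes, parity is correct (5 ones)


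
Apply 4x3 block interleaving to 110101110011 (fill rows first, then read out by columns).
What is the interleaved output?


Matrix:
  110
  101
  110
  011
Read columns: 111010110101

111010110101


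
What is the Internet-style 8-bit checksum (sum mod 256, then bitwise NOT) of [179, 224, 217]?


Sum = 620 mod 256 = 108
Complement = 147

147


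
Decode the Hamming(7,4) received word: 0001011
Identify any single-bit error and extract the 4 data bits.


Syndrome = 5: error at position 5

Data: 0111 (corrected bit 5)


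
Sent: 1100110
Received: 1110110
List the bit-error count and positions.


XOR: 0010000

1 error(s) at position(s): 2


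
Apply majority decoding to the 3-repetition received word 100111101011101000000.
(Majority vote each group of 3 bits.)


Groups: 100, 111, 101, 011, 101, 000, 000
Majority votes: 0111100

0111100


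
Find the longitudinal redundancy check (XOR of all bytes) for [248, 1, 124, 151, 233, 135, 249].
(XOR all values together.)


XOR chain: 248 ^ 1 ^ 124 ^ 151 ^ 233 ^ 135 ^ 249 = 133

133


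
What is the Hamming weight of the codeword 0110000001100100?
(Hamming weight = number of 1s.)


Counting 1s in 0110000001100100

5


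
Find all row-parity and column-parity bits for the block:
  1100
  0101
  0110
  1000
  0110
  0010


Row parities: 000101
Column parities: 0011

Row P: 000101, Col P: 0011, Corner: 0


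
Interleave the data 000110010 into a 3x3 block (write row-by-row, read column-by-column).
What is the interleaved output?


Matrix:
  000
  110
  010
Read columns: 010011000

010011000


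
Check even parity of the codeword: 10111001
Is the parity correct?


Number of 1s: 5

No, parity error (5 ones)


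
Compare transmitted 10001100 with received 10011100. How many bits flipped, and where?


XOR: 00010000

1 error(s) at position(s): 3


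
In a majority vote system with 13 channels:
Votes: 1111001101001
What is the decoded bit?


Ones: 8 out of 13
Threshold: 7

1 (8/13 voted 1)


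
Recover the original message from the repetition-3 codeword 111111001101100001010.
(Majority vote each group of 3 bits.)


Groups: 111, 111, 001, 101, 100, 001, 010
Majority votes: 1101000

1101000


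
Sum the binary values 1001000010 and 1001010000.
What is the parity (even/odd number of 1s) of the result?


1001000010 = 578
1001010000 = 592
Sum = 1170 = 10010010010
1s count = 4

even parity (4 ones in 10010010010)


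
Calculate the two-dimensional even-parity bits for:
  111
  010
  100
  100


Row parities: 1111
Column parities: 101

Row P: 1111, Col P: 101, Corner: 0


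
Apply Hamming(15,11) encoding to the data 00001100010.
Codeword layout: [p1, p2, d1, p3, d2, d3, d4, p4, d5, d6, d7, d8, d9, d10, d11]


Parity bits: p1=1, p2=0, p3=1, p4=1

100100011100010


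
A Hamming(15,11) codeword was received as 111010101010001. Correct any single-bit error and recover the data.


Syndrome = 15: error at position 15

Data: 11011010000 (corrected bit 15)


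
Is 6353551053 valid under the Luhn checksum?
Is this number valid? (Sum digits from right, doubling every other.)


Luhn sum = 22
22 mod 10 = 2

Invalid (Luhn sum mod 10 = 2)


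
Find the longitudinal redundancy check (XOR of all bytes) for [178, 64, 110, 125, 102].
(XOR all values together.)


XOR chain: 178 ^ 64 ^ 110 ^ 125 ^ 102 = 135

135


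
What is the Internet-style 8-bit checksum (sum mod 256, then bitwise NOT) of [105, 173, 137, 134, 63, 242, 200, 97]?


Sum = 1151 mod 256 = 127
Complement = 128

128


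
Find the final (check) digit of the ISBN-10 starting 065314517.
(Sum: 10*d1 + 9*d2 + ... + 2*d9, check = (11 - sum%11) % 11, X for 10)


Weighted sum: 178
178 mod 11 = 2

Check digit: 9


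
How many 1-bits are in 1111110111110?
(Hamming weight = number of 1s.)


Counting 1s in 1111110111110

11


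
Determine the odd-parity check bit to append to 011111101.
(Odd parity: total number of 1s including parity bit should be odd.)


Number of 1s in data: 7
Parity bit: 0

0


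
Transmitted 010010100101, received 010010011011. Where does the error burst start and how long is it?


XOR: 000000111110

Burst at position 6, length 5


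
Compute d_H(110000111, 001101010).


XOR: 111101101
Count of 1s: 7

7


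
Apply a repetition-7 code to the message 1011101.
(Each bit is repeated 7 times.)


Each bit -> 7 copies

1111111000000011111111111111111111100000001111111


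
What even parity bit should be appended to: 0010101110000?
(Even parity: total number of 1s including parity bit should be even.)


Number of 1s in data: 5
Parity bit: 1

1


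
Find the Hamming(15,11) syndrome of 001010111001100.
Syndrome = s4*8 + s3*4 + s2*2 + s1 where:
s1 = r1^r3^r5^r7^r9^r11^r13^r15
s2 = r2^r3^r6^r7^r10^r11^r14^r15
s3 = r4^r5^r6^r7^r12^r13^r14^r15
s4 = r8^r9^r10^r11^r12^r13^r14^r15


s1=1, s2=0, s3=0, s4=0

Syndrome = 1 (error at position 1)


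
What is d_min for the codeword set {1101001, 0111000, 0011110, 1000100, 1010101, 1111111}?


Comparing all pairs, minimum distance: 2
Can detect 1 errors, correct 0 errors

2


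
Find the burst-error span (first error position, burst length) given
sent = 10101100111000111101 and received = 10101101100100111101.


XOR: 00000001011100000000

Burst at position 7, length 5


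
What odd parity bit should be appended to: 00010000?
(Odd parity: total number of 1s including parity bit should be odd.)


Number of 1s in data: 1
Parity bit: 0

0


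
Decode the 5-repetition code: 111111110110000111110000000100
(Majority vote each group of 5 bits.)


Groups: 11111, 11101, 10000, 11111, 00000, 00100
Majority votes: 110100

110100


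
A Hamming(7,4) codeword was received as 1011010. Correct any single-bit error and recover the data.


Syndrome = 0: no error detected

Data: 1010 (no errors)


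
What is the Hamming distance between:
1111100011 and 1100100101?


XOR: 0011000110
Count of 1s: 4

4


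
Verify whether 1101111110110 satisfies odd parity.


Number of 1s: 10

No, parity error (10 ones)


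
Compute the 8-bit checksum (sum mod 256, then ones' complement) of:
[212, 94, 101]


Sum = 407 mod 256 = 151
Complement = 104

104


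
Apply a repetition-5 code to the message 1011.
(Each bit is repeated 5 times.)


Each bit -> 5 copies

11111000001111111111


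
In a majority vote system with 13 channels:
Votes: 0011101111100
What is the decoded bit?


Ones: 8 out of 13
Threshold: 7

1 (8/13 voted 1)


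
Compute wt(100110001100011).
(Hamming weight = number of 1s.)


Counting 1s in 100110001100011

7


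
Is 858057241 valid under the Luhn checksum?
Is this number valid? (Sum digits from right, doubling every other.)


Luhn sum = 38
38 mod 10 = 8

Invalid (Luhn sum mod 10 = 8)


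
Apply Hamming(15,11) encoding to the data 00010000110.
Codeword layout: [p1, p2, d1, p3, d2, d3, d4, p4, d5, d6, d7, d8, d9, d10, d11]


Parity bits: p1=0, p2=0, p3=1, p4=0

000100100000110


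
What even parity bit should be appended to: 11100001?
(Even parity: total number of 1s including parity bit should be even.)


Number of 1s in data: 4
Parity bit: 0

0


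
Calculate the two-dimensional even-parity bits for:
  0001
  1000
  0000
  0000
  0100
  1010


Row parities: 110010
Column parities: 0111

Row P: 110010, Col P: 0111, Corner: 1


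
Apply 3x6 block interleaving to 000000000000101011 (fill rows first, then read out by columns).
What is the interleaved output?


Matrix:
  000000
  000000
  101011
Read columns: 001000001000001001

001000001000001001


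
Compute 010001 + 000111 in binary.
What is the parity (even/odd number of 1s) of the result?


010001 = 17
000111 = 7
Sum = 24 = 11000
1s count = 2

even parity (2 ones in 11000)


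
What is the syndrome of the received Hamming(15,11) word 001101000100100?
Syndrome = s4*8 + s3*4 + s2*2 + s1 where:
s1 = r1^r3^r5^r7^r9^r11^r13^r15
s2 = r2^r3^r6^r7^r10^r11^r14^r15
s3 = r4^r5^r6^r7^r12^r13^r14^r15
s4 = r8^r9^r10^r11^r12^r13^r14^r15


s1=0, s2=1, s3=1, s4=0

Syndrome = 6 (error at position 6)


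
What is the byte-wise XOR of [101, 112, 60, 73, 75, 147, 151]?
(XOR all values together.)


XOR chain: 101 ^ 112 ^ 60 ^ 73 ^ 75 ^ 147 ^ 151 = 47

47


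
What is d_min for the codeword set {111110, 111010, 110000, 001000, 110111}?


Comparing all pairs, minimum distance: 1
Can detect 0 errors, correct 0 errors

1


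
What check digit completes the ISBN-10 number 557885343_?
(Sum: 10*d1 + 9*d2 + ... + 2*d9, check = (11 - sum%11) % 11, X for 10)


Weighted sum: 310
310 mod 11 = 2

Check digit: 9


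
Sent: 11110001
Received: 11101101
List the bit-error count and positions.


XOR: 00011100

3 error(s) at position(s): 3, 4, 5


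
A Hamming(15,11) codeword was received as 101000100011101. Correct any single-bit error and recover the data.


Syndrome = 0: no error detected

Data: 10010011101 (no errors)


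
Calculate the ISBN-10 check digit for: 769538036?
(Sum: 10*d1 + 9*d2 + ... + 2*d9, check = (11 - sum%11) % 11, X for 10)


Weighted sum: 310
310 mod 11 = 2

Check digit: 9


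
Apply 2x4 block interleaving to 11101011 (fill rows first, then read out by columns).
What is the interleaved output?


Matrix:
  1110
  1011
Read columns: 11101101

11101101


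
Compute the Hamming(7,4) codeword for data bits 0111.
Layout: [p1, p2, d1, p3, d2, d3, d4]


Parity bits: p1=0, p2=0, p3=1

0001111


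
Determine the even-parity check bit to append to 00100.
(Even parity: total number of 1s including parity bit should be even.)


Number of 1s in data: 1
Parity bit: 1

1


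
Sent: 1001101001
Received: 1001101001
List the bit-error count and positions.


XOR: 0000000000

0 errors (received matches sent)


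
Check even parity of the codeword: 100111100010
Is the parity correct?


Number of 1s: 6

Yes, parity is correct (6 ones)


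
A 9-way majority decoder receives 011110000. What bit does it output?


Ones: 4 out of 9
Threshold: 5

0 (4/9 voted 1)


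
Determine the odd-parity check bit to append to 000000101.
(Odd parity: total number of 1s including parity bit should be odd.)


Number of 1s in data: 2
Parity bit: 1

1


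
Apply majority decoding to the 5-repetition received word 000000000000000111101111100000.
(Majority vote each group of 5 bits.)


Groups: 00000, 00000, 00000, 11110, 11111, 00000
Majority votes: 000110

000110


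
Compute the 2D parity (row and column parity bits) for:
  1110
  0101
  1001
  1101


Row parities: 1001
Column parities: 1111

Row P: 1001, Col P: 1111, Corner: 0


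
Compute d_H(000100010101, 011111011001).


XOR: 011011001100
Count of 1s: 6

6


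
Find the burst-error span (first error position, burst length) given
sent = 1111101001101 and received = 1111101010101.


XOR: 0000000011000

Burst at position 8, length 2


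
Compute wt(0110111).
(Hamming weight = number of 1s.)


Counting 1s in 0110111

5


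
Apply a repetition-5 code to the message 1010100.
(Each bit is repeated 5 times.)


Each bit -> 5 copies

11111000001111100000111110000000000


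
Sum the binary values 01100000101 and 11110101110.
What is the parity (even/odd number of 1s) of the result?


01100000101 = 773
11110101110 = 1966
Sum = 2739 = 101010110011
1s count = 7

odd parity (7 ones in 101010110011)


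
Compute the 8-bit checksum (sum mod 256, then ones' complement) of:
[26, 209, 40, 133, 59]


Sum = 467 mod 256 = 211
Complement = 44

44


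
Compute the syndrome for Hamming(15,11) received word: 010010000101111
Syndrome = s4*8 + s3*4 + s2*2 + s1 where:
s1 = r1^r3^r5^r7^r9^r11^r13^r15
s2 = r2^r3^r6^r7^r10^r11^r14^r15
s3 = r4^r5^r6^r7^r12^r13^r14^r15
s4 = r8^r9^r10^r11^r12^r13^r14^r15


s1=1, s2=0, s3=1, s4=1

Syndrome = 13 (error at position 13)


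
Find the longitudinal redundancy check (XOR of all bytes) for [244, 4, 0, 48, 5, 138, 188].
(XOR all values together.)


XOR chain: 244 ^ 4 ^ 0 ^ 48 ^ 5 ^ 138 ^ 188 = 243

243


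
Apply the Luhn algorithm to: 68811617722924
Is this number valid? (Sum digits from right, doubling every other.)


Luhn sum = 64
64 mod 10 = 4

Invalid (Luhn sum mod 10 = 4)


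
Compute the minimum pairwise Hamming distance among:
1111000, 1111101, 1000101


Comparing all pairs, minimum distance: 2
Can detect 1 errors, correct 0 errors

2


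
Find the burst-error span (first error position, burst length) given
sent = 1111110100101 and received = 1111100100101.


XOR: 0000010000000

Burst at position 5, length 1


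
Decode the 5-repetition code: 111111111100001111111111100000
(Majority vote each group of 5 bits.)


Groups: 11111, 11111, 00001, 11111, 11111, 00000
Majority votes: 110110

110110


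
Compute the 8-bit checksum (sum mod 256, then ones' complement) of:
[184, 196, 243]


Sum = 623 mod 256 = 111
Complement = 144

144


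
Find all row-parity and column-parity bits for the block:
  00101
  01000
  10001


Row parities: 010
Column parities: 11100

Row P: 010, Col P: 11100, Corner: 1


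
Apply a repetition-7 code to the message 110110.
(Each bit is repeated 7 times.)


Each bit -> 7 copies

111111111111110000000111111111111110000000


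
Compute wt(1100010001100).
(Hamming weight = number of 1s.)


Counting 1s in 1100010001100

5


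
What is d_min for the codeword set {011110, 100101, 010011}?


Comparing all pairs, minimum distance: 3
Can detect 2 errors, correct 1 errors

3


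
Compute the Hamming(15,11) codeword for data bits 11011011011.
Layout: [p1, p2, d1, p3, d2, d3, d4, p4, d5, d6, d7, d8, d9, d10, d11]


Parity bits: p1=0, p2=1, p3=1, p4=1

011110111011011


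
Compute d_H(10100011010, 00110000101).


XOR: 10010011111
Count of 1s: 7

7


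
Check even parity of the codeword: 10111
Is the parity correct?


Number of 1s: 4

Yes, parity is correct (4 ones)


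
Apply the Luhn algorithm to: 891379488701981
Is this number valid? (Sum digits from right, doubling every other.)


Luhn sum = 83
83 mod 10 = 3

Invalid (Luhn sum mod 10 = 3)


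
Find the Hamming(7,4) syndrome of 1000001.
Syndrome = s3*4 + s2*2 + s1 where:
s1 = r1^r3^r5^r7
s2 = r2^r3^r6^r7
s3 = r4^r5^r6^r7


s1=0, s2=1, s3=1

Syndrome = 6 (error at position 6)


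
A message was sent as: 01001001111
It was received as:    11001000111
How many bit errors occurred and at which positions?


XOR: 10000001000

2 error(s) at position(s): 0, 7


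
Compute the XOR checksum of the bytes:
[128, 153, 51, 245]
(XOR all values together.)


XOR chain: 128 ^ 153 ^ 51 ^ 245 = 223

223


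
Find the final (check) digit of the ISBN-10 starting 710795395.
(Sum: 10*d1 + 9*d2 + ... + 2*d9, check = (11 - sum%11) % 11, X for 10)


Weighted sum: 256
256 mod 11 = 3

Check digit: 8


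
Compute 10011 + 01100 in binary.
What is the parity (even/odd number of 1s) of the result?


10011 = 19
01100 = 12
Sum = 31 = 11111
1s count = 5

odd parity (5 ones in 11111)


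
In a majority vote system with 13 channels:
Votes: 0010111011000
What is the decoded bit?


Ones: 6 out of 13
Threshold: 7

0 (6/13 voted 1)


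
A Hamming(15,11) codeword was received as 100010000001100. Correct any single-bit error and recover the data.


Syndrome = 5: error at position 5

Data: 00000001100 (corrected bit 5)


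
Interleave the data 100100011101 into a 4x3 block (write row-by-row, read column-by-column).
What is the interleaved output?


Matrix:
  100
  100
  011
  101
Read columns: 110100100011

110100100011


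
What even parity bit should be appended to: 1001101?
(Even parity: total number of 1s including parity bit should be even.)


Number of 1s in data: 4
Parity bit: 0

0


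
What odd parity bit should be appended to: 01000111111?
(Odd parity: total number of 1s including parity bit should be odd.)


Number of 1s in data: 7
Parity bit: 0

0


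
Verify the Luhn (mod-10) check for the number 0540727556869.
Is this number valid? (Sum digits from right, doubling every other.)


Luhn sum = 52
52 mod 10 = 2

Invalid (Luhn sum mod 10 = 2)


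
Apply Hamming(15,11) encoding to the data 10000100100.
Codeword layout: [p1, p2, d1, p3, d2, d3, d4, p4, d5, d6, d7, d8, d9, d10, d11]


Parity bits: p1=0, p2=0, p3=1, p4=0

001100000100100


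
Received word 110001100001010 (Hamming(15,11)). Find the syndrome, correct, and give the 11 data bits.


Syndrome = 0: no error detected

Data: 00110001010 (no errors)


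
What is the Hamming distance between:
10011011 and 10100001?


XOR: 00111010
Count of 1s: 4

4


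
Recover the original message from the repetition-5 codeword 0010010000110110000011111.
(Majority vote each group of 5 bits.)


Groups: 00100, 10000, 11011, 00000, 11111
Majority votes: 00101

00101


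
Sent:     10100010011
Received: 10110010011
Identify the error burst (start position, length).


XOR: 00010000000

Burst at position 3, length 1


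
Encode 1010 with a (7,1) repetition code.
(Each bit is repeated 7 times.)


Each bit -> 7 copies

1111111000000011111110000000


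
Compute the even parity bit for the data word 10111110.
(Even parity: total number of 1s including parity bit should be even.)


Number of 1s in data: 6
Parity bit: 0

0


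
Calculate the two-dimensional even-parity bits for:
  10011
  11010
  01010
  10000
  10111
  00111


Row parities: 110101
Column parities: 00011

Row P: 110101, Col P: 00011, Corner: 0


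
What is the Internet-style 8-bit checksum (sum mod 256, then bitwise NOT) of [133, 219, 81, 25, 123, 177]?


Sum = 758 mod 256 = 246
Complement = 9

9


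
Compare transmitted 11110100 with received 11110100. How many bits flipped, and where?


XOR: 00000000

0 errors (received matches sent)


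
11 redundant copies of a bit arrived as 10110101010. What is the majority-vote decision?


Ones: 6 out of 11
Threshold: 6

1 (6/11 voted 1)


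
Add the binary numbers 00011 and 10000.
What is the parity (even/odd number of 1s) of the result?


00011 = 3
10000 = 16
Sum = 19 = 10011
1s count = 3

odd parity (3 ones in 10011)


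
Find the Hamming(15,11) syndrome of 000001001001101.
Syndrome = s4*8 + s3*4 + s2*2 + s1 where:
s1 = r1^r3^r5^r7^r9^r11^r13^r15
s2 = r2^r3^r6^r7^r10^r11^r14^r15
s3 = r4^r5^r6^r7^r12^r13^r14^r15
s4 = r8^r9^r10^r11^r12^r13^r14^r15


s1=1, s2=0, s3=0, s4=0

Syndrome = 1 (error at position 1)


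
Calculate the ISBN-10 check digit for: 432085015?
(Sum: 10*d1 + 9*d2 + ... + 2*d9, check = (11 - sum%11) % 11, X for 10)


Weighted sum: 169
169 mod 11 = 4

Check digit: 7


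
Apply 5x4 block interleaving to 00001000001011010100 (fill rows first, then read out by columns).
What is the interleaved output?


Matrix:
  0000
  1000
  0010
  1101
  0100
Read columns: 01010000110010000010

01010000110010000010


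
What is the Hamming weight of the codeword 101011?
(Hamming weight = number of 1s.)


Counting 1s in 101011

4


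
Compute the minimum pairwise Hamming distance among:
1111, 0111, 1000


Comparing all pairs, minimum distance: 1
Can detect 0 errors, correct 0 errors

1


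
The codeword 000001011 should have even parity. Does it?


Number of 1s: 3

No, parity error (3 ones)


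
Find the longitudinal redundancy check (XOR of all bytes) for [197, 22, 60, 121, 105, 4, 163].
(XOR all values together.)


XOR chain: 197 ^ 22 ^ 60 ^ 121 ^ 105 ^ 4 ^ 163 = 88

88


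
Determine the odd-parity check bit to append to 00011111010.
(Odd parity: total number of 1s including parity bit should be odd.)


Number of 1s in data: 6
Parity bit: 1

1


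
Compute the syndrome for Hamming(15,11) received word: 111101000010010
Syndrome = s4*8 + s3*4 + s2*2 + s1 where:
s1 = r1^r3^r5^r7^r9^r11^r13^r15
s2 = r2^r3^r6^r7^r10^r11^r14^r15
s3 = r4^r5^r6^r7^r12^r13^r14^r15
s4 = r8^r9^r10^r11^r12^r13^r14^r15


s1=1, s2=1, s3=1, s4=0

Syndrome = 7 (error at position 7)


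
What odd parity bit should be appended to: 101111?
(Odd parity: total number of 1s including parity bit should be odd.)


Number of 1s in data: 5
Parity bit: 0

0


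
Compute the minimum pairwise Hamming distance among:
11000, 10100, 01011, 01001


Comparing all pairs, minimum distance: 1
Can detect 0 errors, correct 0 errors

1


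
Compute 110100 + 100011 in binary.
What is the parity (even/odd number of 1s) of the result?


110100 = 52
100011 = 35
Sum = 87 = 1010111
1s count = 5

odd parity (5 ones in 1010111)


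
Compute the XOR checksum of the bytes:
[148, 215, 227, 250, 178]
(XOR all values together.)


XOR chain: 148 ^ 215 ^ 227 ^ 250 ^ 178 = 232

232


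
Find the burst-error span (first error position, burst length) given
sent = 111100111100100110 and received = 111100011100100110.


XOR: 000000100000000000

Burst at position 6, length 1


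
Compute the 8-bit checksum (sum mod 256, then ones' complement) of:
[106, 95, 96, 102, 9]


Sum = 408 mod 256 = 152
Complement = 103

103


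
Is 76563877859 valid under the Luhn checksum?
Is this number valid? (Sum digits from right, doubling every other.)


Luhn sum = 58
58 mod 10 = 8

Invalid (Luhn sum mod 10 = 8)


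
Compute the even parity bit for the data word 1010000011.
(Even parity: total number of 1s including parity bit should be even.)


Number of 1s in data: 4
Parity bit: 0

0


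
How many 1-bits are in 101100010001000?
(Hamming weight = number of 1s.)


Counting 1s in 101100010001000

5


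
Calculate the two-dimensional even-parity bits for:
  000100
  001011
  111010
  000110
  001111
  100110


Row parities: 110001
Column parities: 011010

Row P: 110001, Col P: 011010, Corner: 1


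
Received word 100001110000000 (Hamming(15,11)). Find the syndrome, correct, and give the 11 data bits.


Syndrome = 8: error at position 8

Data: 00110000000 (corrected bit 8)


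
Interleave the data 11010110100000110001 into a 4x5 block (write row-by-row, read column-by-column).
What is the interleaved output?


Matrix:
  11010
  11010
  00001
  10001
Read columns: 11011100000011000011

11011100000011000011


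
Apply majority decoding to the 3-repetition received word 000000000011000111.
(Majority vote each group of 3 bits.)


Groups: 000, 000, 000, 011, 000, 111
Majority votes: 000101

000101


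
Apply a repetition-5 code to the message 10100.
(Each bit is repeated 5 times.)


Each bit -> 5 copies

1111100000111110000000000


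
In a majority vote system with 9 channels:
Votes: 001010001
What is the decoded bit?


Ones: 3 out of 9
Threshold: 5

0 (3/9 voted 1)


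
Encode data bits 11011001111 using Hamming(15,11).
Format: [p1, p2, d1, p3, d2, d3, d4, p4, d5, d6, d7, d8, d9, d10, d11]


Parity bits: p1=0, p2=0, p3=0, p4=1

001010111001111


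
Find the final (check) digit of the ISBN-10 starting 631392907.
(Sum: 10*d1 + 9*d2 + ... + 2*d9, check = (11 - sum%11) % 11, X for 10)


Weighted sum: 230
230 mod 11 = 10

Check digit: 1


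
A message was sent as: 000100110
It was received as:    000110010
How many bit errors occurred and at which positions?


XOR: 000010100

2 error(s) at position(s): 4, 6


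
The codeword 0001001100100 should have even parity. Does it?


Number of 1s: 4

Yes, parity is correct (4 ones)


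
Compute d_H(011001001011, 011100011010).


XOR: 000101010001
Count of 1s: 4

4


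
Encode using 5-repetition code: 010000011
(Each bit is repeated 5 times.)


Each bit -> 5 copies

000001111100000000000000000000000001111111111


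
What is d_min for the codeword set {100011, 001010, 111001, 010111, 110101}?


Comparing all pairs, minimum distance: 2
Can detect 1 errors, correct 0 errors

2


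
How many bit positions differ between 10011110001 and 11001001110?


XOR: 01010111111
Count of 1s: 8

8


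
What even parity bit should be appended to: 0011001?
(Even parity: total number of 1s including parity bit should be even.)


Number of 1s in data: 3
Parity bit: 1

1


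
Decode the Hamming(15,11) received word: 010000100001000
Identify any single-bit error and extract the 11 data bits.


Syndrome = 9: error at position 9

Data: 00011001000 (corrected bit 9)


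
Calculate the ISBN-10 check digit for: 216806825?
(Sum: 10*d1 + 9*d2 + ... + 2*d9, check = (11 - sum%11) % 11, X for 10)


Weighted sum: 211
211 mod 11 = 2

Check digit: 9


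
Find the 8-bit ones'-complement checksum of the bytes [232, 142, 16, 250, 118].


Sum = 758 mod 256 = 246
Complement = 9

9


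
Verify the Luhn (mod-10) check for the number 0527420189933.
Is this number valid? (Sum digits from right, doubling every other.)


Luhn sum = 53
53 mod 10 = 3

Invalid (Luhn sum mod 10 = 3)


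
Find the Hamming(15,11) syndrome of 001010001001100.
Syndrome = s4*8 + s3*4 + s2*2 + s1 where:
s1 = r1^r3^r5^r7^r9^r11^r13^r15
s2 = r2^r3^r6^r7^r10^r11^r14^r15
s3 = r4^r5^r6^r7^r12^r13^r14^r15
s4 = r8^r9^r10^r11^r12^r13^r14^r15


s1=0, s2=1, s3=1, s4=1

Syndrome = 14 (error at position 14)


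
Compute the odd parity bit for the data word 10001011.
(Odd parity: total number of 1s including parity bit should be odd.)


Number of 1s in data: 4
Parity bit: 1

1


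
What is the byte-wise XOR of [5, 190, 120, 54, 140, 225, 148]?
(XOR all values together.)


XOR chain: 5 ^ 190 ^ 120 ^ 54 ^ 140 ^ 225 ^ 148 = 12

12


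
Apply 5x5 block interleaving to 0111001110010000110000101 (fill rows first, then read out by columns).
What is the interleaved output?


Matrix:
  01110
  01110
  01000
  01100
  00101
Read columns: 0000011110110111100000001

0000011110110111100000001


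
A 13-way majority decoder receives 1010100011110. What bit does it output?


Ones: 7 out of 13
Threshold: 7

1 (7/13 voted 1)


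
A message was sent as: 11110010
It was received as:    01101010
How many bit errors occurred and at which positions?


XOR: 10011000

3 error(s) at position(s): 0, 3, 4


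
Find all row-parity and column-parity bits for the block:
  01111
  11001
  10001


Row parities: 010
Column parities: 00111

Row P: 010, Col P: 00111, Corner: 1


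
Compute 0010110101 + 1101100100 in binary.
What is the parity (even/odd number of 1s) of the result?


0010110101 = 181
1101100100 = 868
Sum = 1049 = 10000011001
1s count = 4

even parity (4 ones in 10000011001)


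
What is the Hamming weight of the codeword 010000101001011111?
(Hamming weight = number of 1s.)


Counting 1s in 010000101001011111

9


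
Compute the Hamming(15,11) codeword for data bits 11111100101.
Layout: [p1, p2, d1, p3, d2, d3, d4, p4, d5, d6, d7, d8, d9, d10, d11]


Parity bits: p1=0, p2=1, p3=1, p4=0

011111101100101


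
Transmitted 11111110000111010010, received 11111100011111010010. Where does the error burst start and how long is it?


XOR: 00000010011000000000

Burst at position 6, length 5


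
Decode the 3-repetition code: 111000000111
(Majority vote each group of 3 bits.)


Groups: 111, 000, 000, 111
Majority votes: 1001

1001


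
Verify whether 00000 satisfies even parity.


Number of 1s: 0

Yes, parity is correct (0 ones)


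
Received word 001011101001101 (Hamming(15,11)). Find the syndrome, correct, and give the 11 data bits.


Syndrome = 0: no error detected

Data: 11111001101 (no errors)


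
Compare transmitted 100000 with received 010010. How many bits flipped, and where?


XOR: 110010

3 error(s) at position(s): 0, 1, 4


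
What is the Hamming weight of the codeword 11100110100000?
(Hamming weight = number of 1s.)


Counting 1s in 11100110100000

6


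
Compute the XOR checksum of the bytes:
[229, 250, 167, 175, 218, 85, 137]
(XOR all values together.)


XOR chain: 229 ^ 250 ^ 167 ^ 175 ^ 218 ^ 85 ^ 137 = 17

17


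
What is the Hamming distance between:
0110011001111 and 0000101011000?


XOR: 0110110010111
Count of 1s: 8

8


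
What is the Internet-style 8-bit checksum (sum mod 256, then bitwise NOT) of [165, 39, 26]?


Sum = 230 mod 256 = 230
Complement = 25

25


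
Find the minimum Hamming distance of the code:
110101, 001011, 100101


Comparing all pairs, minimum distance: 1
Can detect 0 errors, correct 0 errors

1


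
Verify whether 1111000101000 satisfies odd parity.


Number of 1s: 6

No, parity error (6 ones)


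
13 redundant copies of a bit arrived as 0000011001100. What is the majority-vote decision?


Ones: 4 out of 13
Threshold: 7

0 (4/13 voted 1)


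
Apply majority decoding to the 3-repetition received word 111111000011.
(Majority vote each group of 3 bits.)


Groups: 111, 111, 000, 011
Majority votes: 1101

1101


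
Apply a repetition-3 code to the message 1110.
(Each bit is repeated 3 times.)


Each bit -> 3 copies

111111111000


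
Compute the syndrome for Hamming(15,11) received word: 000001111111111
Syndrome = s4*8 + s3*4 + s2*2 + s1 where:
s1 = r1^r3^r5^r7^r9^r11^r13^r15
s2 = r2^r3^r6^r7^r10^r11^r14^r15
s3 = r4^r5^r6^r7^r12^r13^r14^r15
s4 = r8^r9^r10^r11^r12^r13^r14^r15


s1=1, s2=0, s3=0, s4=0

Syndrome = 1 (error at position 1)


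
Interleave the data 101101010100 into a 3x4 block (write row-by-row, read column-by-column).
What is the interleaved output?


Matrix:
  1011
  0101
  0100
Read columns: 100011100110

100011100110


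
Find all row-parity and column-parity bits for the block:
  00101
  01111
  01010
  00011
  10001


Row parities: 00000
Column parities: 10010

Row P: 00000, Col P: 10010, Corner: 0


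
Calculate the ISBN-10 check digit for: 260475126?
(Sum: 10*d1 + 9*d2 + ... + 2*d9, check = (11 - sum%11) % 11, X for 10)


Weighted sum: 191
191 mod 11 = 4

Check digit: 7


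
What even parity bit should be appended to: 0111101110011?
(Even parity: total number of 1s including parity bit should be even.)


Number of 1s in data: 9
Parity bit: 1

1


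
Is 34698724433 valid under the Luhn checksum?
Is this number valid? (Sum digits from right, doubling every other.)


Luhn sum = 62
62 mod 10 = 2

Invalid (Luhn sum mod 10 = 2)


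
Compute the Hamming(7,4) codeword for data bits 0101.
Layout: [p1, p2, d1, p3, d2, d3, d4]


Parity bits: p1=0, p2=1, p3=0

0100101


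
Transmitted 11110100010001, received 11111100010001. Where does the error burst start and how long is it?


XOR: 00001000000000

Burst at position 4, length 1


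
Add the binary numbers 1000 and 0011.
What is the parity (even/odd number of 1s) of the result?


1000 = 8
0011 = 3
Sum = 11 = 1011
1s count = 3

odd parity (3 ones in 1011)


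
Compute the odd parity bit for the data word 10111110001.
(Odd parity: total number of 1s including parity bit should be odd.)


Number of 1s in data: 7
Parity bit: 0

0


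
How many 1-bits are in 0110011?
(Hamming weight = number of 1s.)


Counting 1s in 0110011

4


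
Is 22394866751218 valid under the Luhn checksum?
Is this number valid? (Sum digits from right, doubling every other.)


Luhn sum = 70
70 mod 10 = 0

Valid (Luhn sum mod 10 = 0)


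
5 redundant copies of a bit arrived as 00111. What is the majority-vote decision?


Ones: 3 out of 5
Threshold: 3

1 (3/5 voted 1)


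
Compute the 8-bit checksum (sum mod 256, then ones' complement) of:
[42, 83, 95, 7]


Sum = 227 mod 256 = 227
Complement = 28

28


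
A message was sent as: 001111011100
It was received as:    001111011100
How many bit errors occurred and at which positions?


XOR: 000000000000

0 errors (received matches sent)


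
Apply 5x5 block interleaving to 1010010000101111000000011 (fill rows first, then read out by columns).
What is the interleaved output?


Matrix:
  10100
  10000
  10111
  10000
  00011
Read columns: 1111000000101000010100101

1111000000101000010100101


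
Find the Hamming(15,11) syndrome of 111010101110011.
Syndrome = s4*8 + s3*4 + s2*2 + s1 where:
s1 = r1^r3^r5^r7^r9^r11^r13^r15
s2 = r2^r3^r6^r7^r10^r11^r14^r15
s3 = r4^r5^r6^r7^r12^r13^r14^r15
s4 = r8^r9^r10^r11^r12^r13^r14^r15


s1=1, s2=1, s3=0, s4=1

Syndrome = 11 (error at position 11)


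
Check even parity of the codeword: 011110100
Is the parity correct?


Number of 1s: 5

No, parity error (5 ones)


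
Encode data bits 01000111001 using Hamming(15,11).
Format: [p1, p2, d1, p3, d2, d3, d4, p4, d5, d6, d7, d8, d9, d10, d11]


Parity bits: p1=1, p2=1, p3=1, p4=0

110110000111001


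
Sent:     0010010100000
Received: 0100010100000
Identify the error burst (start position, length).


XOR: 0110000000000

Burst at position 1, length 2


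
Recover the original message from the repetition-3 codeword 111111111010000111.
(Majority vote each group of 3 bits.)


Groups: 111, 111, 111, 010, 000, 111
Majority votes: 111001

111001


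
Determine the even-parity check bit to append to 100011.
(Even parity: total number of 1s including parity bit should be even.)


Number of 1s in data: 3
Parity bit: 1

1


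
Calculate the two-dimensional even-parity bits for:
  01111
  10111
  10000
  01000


Row parities: 0011
Column parities: 00000

Row P: 0011, Col P: 00000, Corner: 0
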